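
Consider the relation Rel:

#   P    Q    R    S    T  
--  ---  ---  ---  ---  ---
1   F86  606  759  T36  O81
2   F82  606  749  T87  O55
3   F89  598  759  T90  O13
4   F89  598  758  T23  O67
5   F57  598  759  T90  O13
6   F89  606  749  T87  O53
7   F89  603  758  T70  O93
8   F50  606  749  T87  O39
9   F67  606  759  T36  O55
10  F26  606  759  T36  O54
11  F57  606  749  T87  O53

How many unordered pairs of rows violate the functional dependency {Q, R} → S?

0

(Q=606, R=759): all 3 rows agree on S — 0 pairs.
(Q=606, R=749): all 4 rows agree on S — 0 pairs.
(Q=598, R=759): all 2 rows agree on S — 0 pairs.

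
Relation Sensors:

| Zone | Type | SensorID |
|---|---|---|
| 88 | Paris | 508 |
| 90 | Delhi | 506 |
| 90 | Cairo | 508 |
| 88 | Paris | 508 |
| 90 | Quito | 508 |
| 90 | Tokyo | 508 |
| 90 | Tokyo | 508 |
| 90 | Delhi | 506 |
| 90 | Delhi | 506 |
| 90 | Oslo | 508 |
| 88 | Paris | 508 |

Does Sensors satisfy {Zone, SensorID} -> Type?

(Zone=88, SensorID=508): 3 rows → Type = Paris, Paris, Paris ✓
(Zone=90, SensorID=506): 3 rows → Type = Delhi, Delhi, Delhi ✓
(Zone=90, SensorID=508): 5 rows → Type takes values {Cairo, Quito, Tokyo, Oslo} — violation
Two rows agree on {Zone, SensorID} but differ on Type, so {Zone, SensorID} -> Type does not hold.

No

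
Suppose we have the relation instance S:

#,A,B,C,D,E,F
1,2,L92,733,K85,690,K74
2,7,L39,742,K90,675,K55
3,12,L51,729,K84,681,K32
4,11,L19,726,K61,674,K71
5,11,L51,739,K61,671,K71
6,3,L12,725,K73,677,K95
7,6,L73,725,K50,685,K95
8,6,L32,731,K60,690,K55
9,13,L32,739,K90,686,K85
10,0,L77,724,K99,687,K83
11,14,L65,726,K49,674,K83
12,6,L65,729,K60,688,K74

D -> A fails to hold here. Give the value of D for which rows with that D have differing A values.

K90

D=K85: row 1 → A = 2 ✓
D=K90: rows 2, 9 → A takes values {7, 13} — violation
D=K84: row 3 → A = 12 ✓
D=K61: rows 4, 5 → A = 11, 11 ✓
D=K73: row 6 → A = 3 ✓
D=K50: row 7 → A = 6 ✓
D=K60: rows 8, 12 → A = 6, 6 ✓
D=K99: row 10 → A = 0 ✓
D=K49: row 11 → A = 14 ✓
The only D value with inconsistent A is D=K90.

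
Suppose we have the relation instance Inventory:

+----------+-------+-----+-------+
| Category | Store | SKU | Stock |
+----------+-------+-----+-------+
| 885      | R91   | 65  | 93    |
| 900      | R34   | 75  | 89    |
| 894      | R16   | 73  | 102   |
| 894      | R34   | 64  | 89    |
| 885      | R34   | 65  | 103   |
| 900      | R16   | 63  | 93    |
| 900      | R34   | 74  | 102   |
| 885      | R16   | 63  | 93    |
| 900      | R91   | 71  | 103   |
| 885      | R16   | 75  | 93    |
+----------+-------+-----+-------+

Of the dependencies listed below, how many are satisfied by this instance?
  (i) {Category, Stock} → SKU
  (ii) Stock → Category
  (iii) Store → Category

0

(i) {Category, Stock} → SKU: (Category=885, Stock=93): 3 rows → SKU takes values {65, 63, 75} — violation — fails.
(ii) Stock → Category: Stock=93: 4 rows → Category takes values {885, 900} — violation; Stock=89: 2 rows → Category takes values {900, 894} — violation; Stock=102: 2 rows → Category takes values {894, 900} — violation; Stock=103: 2 rows → Category takes values {885, 900} — violation — fails.
(iii) Store → Category: Store=R91: 2 rows → Category takes values {885, 900} — violation; Store=R34: 4 rows → Category takes values {900, 894, 885} — violation; Store=R16: 4 rows → Category takes values {894, 900, 885} — violation — fails.
None of the 3 dependencies hold.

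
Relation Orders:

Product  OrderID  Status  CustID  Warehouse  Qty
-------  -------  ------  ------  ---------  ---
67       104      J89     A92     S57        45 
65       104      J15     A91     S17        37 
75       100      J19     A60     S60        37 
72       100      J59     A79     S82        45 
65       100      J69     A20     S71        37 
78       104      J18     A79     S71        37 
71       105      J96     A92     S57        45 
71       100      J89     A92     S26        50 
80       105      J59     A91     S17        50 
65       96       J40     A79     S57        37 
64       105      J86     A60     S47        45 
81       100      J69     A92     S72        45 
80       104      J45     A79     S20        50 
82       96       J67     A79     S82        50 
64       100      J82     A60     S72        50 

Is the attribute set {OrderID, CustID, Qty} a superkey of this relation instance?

Yes

All 15 rows have distinct {OrderID, CustID, Qty} values, so {OrderID, CustID, Qty} → (all attributes) holds and {OrderID, CustID, Qty} is a superkey.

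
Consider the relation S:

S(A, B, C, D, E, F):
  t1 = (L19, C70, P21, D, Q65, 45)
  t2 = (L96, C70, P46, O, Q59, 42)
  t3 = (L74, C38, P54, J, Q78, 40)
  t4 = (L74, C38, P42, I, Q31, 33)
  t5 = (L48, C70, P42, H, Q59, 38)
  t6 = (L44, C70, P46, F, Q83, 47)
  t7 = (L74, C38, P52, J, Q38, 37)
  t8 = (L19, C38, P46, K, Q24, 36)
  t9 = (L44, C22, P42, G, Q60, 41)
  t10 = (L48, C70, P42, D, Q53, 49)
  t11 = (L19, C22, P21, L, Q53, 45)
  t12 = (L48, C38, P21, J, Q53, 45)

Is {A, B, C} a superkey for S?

Rows 5 and 10 have the same {A, B, C} value (A=L48, B=C70, C=P42) but are distinct tuples, so {A, B, C} does not determine every attribute — not a superkey.

No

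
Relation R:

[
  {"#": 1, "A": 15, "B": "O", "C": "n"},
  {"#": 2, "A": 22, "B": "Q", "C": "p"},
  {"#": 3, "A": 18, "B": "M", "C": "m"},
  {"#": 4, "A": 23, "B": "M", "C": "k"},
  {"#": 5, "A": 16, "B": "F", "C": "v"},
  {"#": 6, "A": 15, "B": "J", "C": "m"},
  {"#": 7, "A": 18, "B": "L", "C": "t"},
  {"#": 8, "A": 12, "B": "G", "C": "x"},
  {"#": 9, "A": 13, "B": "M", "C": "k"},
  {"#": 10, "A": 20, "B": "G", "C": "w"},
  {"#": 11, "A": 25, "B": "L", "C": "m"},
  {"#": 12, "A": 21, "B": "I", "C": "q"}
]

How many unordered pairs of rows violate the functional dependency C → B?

C=m: violating pairs (3,6), (3,11), (6,11) — 3 pairs.
C=k: all 2 rows agree on B — 0 pairs.

3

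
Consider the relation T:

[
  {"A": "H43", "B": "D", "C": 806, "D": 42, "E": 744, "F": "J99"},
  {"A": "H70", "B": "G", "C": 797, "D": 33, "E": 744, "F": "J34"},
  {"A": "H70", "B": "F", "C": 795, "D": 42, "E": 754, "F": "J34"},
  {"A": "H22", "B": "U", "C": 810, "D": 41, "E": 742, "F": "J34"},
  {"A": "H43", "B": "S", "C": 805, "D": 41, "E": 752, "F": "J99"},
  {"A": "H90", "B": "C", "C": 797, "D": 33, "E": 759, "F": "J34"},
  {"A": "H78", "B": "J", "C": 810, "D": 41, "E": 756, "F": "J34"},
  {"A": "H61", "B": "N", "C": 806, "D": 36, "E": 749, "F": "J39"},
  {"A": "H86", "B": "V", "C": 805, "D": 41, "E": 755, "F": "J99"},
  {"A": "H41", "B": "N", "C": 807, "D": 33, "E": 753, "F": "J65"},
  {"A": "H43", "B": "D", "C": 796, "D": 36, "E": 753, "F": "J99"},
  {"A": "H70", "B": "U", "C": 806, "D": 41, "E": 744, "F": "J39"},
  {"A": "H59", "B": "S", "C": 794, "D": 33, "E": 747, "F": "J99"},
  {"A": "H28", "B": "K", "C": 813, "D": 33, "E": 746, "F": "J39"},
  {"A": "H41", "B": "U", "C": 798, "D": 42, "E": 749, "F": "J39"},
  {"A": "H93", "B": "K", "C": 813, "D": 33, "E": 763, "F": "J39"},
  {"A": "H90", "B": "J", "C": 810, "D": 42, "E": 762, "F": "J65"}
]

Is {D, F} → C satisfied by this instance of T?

(D=42, F=J99): 1 row → C = 806 ✓
(D=33, F=J34): 2 rows → C = 797, 797 ✓
(D=42, F=J34): 1 row → C = 795 ✓
(D=41, F=J34): 2 rows → C = 810, 810 ✓
(D=41, F=J99): 2 rows → C = 805, 805 ✓
(D=36, F=J39): 1 row → C = 806 ✓
(D=33, F=J65): 1 row → C = 807 ✓
(D=36, F=J99): 1 row → C = 796 ✓
(D=41, F=J39): 1 row → C = 806 ✓
(D=33, F=J99): 1 row → C = 794 ✓
(D=33, F=J39): 2 rows → C = 813, 813 ✓
(D=42, F=J39): 1 row → C = 798 ✓
(D=42, F=J65): 1 row → C = 810 ✓
Every {D, F} value is associated with a single C value, so {D, F} → C holds.

Yes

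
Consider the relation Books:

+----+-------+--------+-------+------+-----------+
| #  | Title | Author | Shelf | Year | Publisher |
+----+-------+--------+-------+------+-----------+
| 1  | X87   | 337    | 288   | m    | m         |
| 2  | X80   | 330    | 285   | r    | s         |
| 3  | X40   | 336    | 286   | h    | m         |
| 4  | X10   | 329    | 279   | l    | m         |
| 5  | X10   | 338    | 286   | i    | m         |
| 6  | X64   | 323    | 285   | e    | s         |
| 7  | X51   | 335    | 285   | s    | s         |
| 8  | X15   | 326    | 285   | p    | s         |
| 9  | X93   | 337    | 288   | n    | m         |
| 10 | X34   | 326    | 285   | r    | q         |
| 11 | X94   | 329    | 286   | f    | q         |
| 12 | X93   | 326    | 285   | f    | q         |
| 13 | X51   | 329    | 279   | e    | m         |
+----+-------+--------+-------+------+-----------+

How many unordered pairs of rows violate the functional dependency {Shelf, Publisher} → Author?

7

(Shelf=288, Publisher=m): all 2 rows agree on Author — 0 pairs.
(Shelf=285, Publisher=s): violating pairs (2,6), (2,7), (2,8), (6,7), (6,8), (7,8) — 6 pairs.
(Shelf=286, Publisher=m): violating pairs (3,5) — 1 pair.
(Shelf=279, Publisher=m): all 2 rows agree on Author — 0 pairs.
(Shelf=285, Publisher=q): all 2 rows agree on Author — 0 pairs.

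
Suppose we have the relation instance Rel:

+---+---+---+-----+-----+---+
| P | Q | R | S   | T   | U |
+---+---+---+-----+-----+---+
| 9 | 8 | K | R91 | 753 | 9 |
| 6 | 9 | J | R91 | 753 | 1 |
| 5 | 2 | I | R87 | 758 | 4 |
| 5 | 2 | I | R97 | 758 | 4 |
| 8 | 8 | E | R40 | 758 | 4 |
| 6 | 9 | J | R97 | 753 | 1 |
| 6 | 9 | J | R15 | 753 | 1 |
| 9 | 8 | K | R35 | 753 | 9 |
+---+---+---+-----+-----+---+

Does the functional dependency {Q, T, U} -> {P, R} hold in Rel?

Yes

(Q=8, T=753, U=9): 2 rows → {P,R} = (9, K), (9, K) ✓
(Q=9, T=753, U=1): 3 rows → {P,R} = (6, J), (6, J), (6, J) ✓
(Q=2, T=758, U=4): 2 rows → {P,R} = (5, I), (5, I) ✓
(Q=8, T=758, U=4): 1 row → {P,R} = (8, E) ✓
Every {Q, T, U} value is associated with a single {P, R} value, so {Q, T, U} -> {P, R} holds.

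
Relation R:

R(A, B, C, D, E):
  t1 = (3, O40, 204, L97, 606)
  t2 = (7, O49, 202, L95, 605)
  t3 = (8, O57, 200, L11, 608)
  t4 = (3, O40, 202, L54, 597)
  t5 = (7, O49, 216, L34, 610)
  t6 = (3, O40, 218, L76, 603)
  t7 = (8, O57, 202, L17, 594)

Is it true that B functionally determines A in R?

Yes

B=O40: rows 1, 4, 6 → A = 3, 3, 3 ✓
B=O49: rows 2, 5 → A = 7, 7 ✓
B=O57: rows 3, 7 → A = 8, 8 ✓
Every B value is associated with a single A value, so B → A holds.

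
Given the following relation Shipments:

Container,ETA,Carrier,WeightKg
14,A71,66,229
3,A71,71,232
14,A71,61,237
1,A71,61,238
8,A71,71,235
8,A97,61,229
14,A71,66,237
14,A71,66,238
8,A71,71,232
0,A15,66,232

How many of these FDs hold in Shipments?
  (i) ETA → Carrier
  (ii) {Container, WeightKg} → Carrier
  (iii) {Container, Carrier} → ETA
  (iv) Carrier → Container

(i) ETA → Carrier: ETA=A71: 8 rows → Carrier takes values {66, 71, 61} — violation — fails.
(ii) {Container, WeightKg} → Carrier: (Container=14, WeightKg=237): 2 rows → Carrier takes values {61, 66} — violation — fails.
(iii) {Container, Carrier} → ETA: every LHS value maps to a single RHS value — holds.
(iv) Carrier → Container: Carrier=66: 4 rows → Container takes values {14, 0} — violation; Carrier=71: 3 rows → Container takes values {3, 8} — violation; Carrier=61: 3 rows → Container takes values {14, 1, 8} — violation — fails.
1 of the 4 dependencies holds.

1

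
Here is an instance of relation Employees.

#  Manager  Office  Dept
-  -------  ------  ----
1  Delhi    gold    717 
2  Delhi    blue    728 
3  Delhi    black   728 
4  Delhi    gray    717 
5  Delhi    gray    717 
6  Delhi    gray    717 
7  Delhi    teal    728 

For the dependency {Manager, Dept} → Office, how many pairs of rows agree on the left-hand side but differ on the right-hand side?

6

(Manager=Delhi, Dept=717): violating pairs (1,4), (1,5), (1,6) — 3 pairs.
(Manager=Delhi, Dept=728): violating pairs (2,3), (2,7), (3,7) — 3 pairs.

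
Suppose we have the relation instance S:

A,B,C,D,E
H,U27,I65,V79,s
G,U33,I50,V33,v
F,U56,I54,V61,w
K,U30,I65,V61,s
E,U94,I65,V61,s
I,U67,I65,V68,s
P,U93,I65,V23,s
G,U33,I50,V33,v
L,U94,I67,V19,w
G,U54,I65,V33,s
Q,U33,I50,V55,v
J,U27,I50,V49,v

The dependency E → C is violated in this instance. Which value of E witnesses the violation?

E=s: 6 rows → C = I65, I65, I65, I65, I65, I65 ✓
E=v: 4 rows → C = I50, I50, I50, I50 ✓
E=w: 2 rows → C takes values {I54, I67} — violation
The only E value with inconsistent C is E=w.

w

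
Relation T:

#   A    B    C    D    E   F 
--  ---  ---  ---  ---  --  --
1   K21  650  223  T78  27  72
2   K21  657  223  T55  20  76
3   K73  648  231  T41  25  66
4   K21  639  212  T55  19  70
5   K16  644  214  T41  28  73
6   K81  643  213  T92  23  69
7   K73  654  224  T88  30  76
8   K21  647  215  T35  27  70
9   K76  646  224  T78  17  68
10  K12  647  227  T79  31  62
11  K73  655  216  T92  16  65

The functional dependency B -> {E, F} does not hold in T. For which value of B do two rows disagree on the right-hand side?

B=650: row 1 → {E,F} = (27, 72) ✓
B=657: row 2 → {E,F} = (20, 76) ✓
B=648: row 3 → {E,F} = (25, 66) ✓
B=639: row 4 → {E,F} = (19, 70) ✓
B=644: row 5 → {E,F} = (28, 73) ✓
B=643: row 6 → {E,F} = (23, 69) ✓
B=654: row 7 → {E,F} = (30, 76) ✓
B=647: rows 8, 10 → {E,F} takes values {(27, 70), (31, 62)} — violation
B=646: row 9 → {E,F} = (17, 68) ✓
B=655: row 11 → {E,F} = (16, 65) ✓
The only B value with inconsistent RHS is B=647.

647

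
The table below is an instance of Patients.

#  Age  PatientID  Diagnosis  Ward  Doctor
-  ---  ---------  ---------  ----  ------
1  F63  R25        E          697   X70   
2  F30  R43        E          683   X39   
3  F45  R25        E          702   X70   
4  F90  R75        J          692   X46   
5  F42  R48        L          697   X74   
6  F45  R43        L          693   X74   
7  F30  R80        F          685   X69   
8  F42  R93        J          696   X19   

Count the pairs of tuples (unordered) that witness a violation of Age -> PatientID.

3

Age=F30: violating pairs (2,7) — 1 pair.
Age=F45: violating pairs (3,6) — 1 pair.
Age=F42: violating pairs (5,8) — 1 pair.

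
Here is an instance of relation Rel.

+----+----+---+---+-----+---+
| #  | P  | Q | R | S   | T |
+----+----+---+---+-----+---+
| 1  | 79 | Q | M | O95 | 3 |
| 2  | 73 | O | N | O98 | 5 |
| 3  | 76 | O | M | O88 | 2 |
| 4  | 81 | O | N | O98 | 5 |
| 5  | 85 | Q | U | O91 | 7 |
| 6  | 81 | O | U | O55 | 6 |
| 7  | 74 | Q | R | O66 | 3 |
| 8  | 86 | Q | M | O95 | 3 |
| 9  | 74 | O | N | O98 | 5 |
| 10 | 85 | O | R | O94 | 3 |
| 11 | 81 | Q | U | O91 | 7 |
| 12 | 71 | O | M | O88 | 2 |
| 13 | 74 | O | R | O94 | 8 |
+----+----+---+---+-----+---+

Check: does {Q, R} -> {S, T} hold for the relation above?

(Q=Q, R=M): rows 1, 8 → {S,T} = (O95, 3), (O95, 3) ✓
(Q=O, R=N): rows 2, 4, 9 → {S,T} = (O98, 5), (O98, 5), (O98, 5) ✓
(Q=O, R=M): rows 3, 12 → {S,T} = (O88, 2), (O88, 2) ✓
(Q=Q, R=U): rows 5, 11 → {S,T} = (O91, 7), (O91, 7) ✓
(Q=O, R=U): row 6 → {S,T} = (O55, 6) ✓
(Q=Q, R=R): row 7 → {S,T} = (O66, 3) ✓
(Q=O, R=R): rows 10, 13 → {S,T} takes values {(O94, 3), (O94, 8)} — violation
Two rows agree on {Q, R} but differ on {S, T}, so {Q, R} -> {S, T} does not hold.

No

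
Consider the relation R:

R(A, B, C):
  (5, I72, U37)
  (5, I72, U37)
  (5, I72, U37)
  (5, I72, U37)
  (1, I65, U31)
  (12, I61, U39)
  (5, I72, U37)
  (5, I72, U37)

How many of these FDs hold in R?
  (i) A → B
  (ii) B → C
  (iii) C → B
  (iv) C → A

4

(i) A → B: every LHS value maps to a single RHS value — holds.
(ii) B → C: every LHS value maps to a single RHS value — holds.
(iii) C → B: every LHS value maps to a single RHS value — holds.
(iv) C → A: every LHS value maps to a single RHS value — holds.
4 of the 4 dependencies hold.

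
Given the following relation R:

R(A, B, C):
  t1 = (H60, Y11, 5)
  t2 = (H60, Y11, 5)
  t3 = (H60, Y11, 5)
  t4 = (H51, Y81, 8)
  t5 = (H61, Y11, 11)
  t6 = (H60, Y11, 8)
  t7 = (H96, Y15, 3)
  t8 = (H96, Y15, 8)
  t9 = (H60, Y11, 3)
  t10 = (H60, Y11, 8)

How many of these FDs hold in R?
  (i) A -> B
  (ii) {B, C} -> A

(i) A -> B: every LHS value maps to a single RHS value — holds.
(ii) {B, C} -> A: every LHS value maps to a single RHS value — holds.
2 of the 2 dependencies hold.

2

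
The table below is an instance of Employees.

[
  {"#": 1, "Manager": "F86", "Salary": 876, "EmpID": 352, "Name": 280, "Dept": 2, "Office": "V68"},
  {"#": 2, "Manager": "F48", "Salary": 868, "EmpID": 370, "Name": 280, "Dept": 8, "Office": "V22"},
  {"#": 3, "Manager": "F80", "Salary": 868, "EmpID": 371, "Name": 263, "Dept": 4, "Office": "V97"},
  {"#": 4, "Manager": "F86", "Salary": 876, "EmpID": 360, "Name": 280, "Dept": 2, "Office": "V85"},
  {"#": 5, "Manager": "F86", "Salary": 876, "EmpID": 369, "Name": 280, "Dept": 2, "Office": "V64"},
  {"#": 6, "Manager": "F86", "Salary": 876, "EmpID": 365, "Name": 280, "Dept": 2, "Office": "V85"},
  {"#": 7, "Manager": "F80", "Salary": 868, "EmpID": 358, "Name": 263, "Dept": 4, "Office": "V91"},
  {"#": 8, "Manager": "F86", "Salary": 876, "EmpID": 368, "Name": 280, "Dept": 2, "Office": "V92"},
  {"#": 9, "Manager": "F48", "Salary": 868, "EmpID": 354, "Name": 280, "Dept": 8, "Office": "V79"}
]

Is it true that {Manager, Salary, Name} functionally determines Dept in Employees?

Yes

(Manager=F86, Salary=876, Name=280): rows 1, 4, 5, 6, 8 → Dept = 2, 2, 2, 2, 2 ✓
(Manager=F48, Salary=868, Name=280): rows 2, 9 → Dept = 8, 8 ✓
(Manager=F80, Salary=868, Name=263): rows 3, 7 → Dept = 4, 4 ✓
Every {Manager, Salary, Name} value is associated with a single Dept value, so {Manager, Salary, Name} -> Dept holds.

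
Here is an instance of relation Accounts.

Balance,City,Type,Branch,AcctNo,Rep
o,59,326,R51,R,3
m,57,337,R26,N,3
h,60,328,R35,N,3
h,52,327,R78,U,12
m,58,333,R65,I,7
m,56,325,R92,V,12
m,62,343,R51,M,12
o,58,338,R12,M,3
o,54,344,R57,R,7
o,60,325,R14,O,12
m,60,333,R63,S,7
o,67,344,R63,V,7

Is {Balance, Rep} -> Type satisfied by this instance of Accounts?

(Balance=o, Rep=3): 2 rows → Type takes values {326, 338} — violation
(Balance=m, Rep=3): 1 row → Type = 337 ✓
(Balance=h, Rep=3): 1 row → Type = 328 ✓
(Balance=h, Rep=12): 1 row → Type = 327 ✓
(Balance=m, Rep=7): 2 rows → Type = 333, 333 ✓
(Balance=m, Rep=12): 2 rows → Type takes values {325, 343} — violation
(Balance=o, Rep=7): 2 rows → Type = 344, 344 ✓
(Balance=o, Rep=12): 1 row → Type = 325 ✓
Two rows agree on {Balance, Rep} but differ on Type, so {Balance, Rep} -> Type does not hold.

No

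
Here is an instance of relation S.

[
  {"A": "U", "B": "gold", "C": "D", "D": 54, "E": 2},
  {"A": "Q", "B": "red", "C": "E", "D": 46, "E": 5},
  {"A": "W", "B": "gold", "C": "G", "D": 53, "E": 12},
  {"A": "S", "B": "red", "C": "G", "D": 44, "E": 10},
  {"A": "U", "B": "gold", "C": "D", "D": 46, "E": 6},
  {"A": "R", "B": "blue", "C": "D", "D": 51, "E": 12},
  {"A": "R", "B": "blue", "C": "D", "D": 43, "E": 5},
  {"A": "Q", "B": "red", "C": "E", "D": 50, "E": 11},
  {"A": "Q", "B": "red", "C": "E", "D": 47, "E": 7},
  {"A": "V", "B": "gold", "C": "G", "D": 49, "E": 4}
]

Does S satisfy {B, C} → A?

(B=gold, C=D): 2 rows → A = U, U ✓
(B=red, C=E): 3 rows → A = Q, Q, Q ✓
(B=gold, C=G): 2 rows → A takes values {W, V} — violation
(B=red, C=G): 1 row → A = S ✓
(B=blue, C=D): 2 rows → A = R, R ✓
Two rows agree on {B, C} but differ on A, so {B, C} → A does not hold.

No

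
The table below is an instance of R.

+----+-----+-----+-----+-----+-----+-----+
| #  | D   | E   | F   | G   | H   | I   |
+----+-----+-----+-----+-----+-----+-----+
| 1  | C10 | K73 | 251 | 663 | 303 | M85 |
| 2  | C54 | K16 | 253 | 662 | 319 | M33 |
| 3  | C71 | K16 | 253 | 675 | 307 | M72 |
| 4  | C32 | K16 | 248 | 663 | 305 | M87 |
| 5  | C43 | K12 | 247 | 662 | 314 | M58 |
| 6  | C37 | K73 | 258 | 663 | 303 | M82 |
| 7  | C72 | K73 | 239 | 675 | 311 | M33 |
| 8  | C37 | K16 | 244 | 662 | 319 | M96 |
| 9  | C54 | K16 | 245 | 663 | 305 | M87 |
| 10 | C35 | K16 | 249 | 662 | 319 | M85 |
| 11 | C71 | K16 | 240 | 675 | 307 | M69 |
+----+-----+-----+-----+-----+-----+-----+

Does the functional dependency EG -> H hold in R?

Yes

(E=K73, G=663): rows 1, 6 → H = 303, 303 ✓
(E=K16, G=662): rows 2, 8, 10 → H = 319, 319, 319 ✓
(E=K16, G=675): rows 3, 11 → H = 307, 307 ✓
(E=K16, G=663): rows 4, 9 → H = 305, 305 ✓
(E=K12, G=662): row 5 → H = 314 ✓
(E=K73, G=675): row 7 → H = 311 ✓
Every EG value is associated with a single H value, so EG -> H holds.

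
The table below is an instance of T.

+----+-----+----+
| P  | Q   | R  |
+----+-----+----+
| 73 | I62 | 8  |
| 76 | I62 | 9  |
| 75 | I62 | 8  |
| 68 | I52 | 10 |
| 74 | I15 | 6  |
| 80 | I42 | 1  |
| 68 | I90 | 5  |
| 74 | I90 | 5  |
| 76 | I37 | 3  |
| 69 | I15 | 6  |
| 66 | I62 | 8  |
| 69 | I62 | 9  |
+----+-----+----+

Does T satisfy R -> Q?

R=8: 3 rows → Q = I62, I62, I62 ✓
R=9: 2 rows → Q = I62, I62 ✓
R=10: 1 row → Q = I52 ✓
R=6: 2 rows → Q = I15, I15 ✓
R=1: 1 row → Q = I42 ✓
R=5: 2 rows → Q = I90, I90 ✓
R=3: 1 row → Q = I37 ✓
Every R value is associated with a single Q value, so R -> Q holds.

Yes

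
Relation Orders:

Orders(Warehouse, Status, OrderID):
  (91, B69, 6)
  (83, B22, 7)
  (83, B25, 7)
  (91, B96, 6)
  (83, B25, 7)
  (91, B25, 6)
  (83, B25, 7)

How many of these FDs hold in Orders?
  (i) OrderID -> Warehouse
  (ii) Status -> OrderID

(i) OrderID -> Warehouse: every LHS value maps to a single RHS value — holds.
(ii) Status -> OrderID: Status=B25: 4 rows → OrderID takes values {7, 6} — violation — fails.
1 of the 2 dependencies holds.

1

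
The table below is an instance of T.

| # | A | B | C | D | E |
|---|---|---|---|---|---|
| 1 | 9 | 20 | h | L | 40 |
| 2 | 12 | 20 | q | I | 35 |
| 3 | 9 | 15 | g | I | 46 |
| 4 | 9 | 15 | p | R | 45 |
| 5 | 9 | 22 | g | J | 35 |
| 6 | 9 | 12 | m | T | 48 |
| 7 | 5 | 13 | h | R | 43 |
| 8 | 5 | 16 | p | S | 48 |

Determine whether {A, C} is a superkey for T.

Rows 3 and 5 have the same {A, C} value (A=9, C=g) but are distinct tuples, so {A, C} does not determine every attribute — not a superkey.

No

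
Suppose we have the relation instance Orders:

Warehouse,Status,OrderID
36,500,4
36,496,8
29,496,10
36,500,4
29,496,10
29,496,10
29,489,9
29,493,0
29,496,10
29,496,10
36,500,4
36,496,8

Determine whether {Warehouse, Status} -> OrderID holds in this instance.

Yes

(Warehouse=36, Status=500): 3 rows → OrderID = 4, 4, 4 ✓
(Warehouse=36, Status=496): 2 rows → OrderID = 8, 8 ✓
(Warehouse=29, Status=496): 5 rows → OrderID = 10, 10, 10, 10, 10 ✓
(Warehouse=29, Status=489): 1 row → OrderID = 9 ✓
(Warehouse=29, Status=493): 1 row → OrderID = 0 ✓
Every {Warehouse, Status} value is associated with a single OrderID value, so {Warehouse, Status} -> OrderID holds.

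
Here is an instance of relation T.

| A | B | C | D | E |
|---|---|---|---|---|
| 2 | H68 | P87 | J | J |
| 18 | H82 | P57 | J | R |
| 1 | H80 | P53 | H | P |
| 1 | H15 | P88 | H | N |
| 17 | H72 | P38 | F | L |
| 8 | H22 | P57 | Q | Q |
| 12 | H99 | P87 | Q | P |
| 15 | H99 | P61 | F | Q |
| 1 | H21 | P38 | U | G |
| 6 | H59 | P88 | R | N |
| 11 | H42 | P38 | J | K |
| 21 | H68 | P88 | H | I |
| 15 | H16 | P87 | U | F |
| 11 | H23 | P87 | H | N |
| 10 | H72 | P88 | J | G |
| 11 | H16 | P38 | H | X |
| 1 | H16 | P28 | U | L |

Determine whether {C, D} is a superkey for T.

Two distinct rows share (C=P88, D=H), so {C, D} does not determine every attribute — not a superkey.

No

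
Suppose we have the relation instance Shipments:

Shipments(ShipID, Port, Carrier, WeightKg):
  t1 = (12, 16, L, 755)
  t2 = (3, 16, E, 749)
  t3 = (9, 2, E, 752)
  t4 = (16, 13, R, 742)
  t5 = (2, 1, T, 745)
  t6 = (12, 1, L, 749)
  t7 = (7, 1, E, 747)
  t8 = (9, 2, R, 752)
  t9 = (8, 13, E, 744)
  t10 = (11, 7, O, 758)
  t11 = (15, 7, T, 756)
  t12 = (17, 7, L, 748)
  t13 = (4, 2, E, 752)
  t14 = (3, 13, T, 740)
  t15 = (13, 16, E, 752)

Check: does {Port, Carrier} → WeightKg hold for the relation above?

(Port=16, Carrier=L): row 1 → WeightKg = 755 ✓
(Port=16, Carrier=E): rows 2, 15 → WeightKg takes values {749, 752} — violation
(Port=2, Carrier=E): rows 3, 13 → WeightKg = 752, 752 ✓
(Port=13, Carrier=R): row 4 → WeightKg = 742 ✓
(Port=1, Carrier=T): row 5 → WeightKg = 745 ✓
(Port=1, Carrier=L): row 6 → WeightKg = 749 ✓
(Port=1, Carrier=E): row 7 → WeightKg = 747 ✓
(Port=2, Carrier=R): row 8 → WeightKg = 752 ✓
(Port=13, Carrier=E): row 9 → WeightKg = 744 ✓
(Port=7, Carrier=O): row 10 → WeightKg = 758 ✓
(Port=7, Carrier=T): row 11 → WeightKg = 756 ✓
(Port=7, Carrier=L): row 12 → WeightKg = 748 ✓
(Port=13, Carrier=T): row 14 → WeightKg = 740 ✓
Two rows agree on {Port, Carrier} but differ on WeightKg, so {Port, Carrier} → WeightKg does not hold.

No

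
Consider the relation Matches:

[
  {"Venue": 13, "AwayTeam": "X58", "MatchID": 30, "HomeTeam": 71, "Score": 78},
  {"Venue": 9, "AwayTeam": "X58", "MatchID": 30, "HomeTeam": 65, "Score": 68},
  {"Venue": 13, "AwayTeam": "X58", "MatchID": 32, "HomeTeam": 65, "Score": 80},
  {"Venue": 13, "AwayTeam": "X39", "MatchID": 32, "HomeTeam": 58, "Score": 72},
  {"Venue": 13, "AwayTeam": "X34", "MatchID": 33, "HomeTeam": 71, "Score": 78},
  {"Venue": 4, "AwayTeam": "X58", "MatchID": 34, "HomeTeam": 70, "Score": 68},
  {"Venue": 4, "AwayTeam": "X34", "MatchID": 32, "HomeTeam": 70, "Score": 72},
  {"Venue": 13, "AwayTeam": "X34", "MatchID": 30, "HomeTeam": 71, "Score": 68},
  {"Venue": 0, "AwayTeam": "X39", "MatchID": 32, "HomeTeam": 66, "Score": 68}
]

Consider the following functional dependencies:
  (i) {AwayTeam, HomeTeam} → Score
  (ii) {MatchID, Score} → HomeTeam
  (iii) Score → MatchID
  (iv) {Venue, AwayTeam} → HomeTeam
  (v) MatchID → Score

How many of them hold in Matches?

(i) {AwayTeam, HomeTeam} → Score: (AwayTeam=X58, HomeTeam=65): 2 rows → Score takes values {68, 80} — violation; (AwayTeam=X34, HomeTeam=71): 2 rows → Score takes values {78, 68} — violation — fails.
(ii) {MatchID, Score} → HomeTeam: (MatchID=30, Score=68): 2 rows → HomeTeam takes values {65, 71} — violation; (MatchID=32, Score=72): 2 rows → HomeTeam takes values {58, 70} — violation — fails.
(iii) Score → MatchID: Score=78: 2 rows → MatchID takes values {30, 33} — violation; Score=68: 4 rows → MatchID takes values {30, 34, 32} — violation — fails.
(iv) {Venue, AwayTeam} → HomeTeam: (Venue=13, AwayTeam=X58): 2 rows → HomeTeam takes values {71, 65} — violation — fails.
(v) MatchID → Score: MatchID=30: 3 rows → Score takes values {78, 68} — violation; MatchID=32: 4 rows → Score takes values {80, 72, 68} — violation — fails.
None of the 5 dependencies hold.

0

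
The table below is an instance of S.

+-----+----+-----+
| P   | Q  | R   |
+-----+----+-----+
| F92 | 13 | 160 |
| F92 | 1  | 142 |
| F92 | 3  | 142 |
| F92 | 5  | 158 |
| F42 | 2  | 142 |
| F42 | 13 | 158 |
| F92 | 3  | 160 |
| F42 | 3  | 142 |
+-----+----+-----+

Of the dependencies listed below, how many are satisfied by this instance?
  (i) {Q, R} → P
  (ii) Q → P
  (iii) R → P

(i) {Q, R} → P: (Q=3, R=142): 2 rows → P takes values {F92, F42} — violation — fails.
(ii) Q → P: Q=13: 2 rows → P takes values {F92, F42} — violation; Q=3: 3 rows → P takes values {F92, F42} — violation — fails.
(iii) R → P: R=142: 4 rows → P takes values {F92, F42} — violation; R=158: 2 rows → P takes values {F92, F42} — violation — fails.
None of the 3 dependencies hold.

0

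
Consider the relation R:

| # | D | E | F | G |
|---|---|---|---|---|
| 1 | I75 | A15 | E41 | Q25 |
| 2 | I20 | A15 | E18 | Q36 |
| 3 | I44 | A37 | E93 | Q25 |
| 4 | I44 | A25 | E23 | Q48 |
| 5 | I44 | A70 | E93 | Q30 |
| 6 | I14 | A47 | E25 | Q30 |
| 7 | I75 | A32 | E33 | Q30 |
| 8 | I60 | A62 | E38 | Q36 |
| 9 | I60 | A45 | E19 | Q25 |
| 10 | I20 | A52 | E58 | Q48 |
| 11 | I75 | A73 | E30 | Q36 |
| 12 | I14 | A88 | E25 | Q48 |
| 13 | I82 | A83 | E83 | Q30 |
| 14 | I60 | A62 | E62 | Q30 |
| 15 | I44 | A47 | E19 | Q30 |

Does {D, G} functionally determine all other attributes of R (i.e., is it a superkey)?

No

Rows 5 and 15 have the same {D, G} value (D=I44, G=Q30) but are distinct tuples, so {D, G} does not determine every attribute — not a superkey.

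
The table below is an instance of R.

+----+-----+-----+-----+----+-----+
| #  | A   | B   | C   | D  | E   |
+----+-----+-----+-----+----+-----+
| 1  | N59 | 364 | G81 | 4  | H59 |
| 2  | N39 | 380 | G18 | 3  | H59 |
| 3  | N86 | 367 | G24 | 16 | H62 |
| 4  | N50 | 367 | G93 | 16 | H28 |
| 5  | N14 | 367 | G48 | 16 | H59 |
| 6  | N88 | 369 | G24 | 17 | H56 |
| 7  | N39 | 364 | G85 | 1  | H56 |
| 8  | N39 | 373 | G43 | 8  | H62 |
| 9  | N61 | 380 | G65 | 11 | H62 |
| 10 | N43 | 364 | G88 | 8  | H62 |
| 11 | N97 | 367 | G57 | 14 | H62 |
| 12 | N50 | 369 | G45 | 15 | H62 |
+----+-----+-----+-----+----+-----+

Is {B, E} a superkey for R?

No

Rows 3 and 11 have the same {B, E} value (B=367, E=H62) but are distinct tuples, so {B, E} does not determine every attribute — not a superkey.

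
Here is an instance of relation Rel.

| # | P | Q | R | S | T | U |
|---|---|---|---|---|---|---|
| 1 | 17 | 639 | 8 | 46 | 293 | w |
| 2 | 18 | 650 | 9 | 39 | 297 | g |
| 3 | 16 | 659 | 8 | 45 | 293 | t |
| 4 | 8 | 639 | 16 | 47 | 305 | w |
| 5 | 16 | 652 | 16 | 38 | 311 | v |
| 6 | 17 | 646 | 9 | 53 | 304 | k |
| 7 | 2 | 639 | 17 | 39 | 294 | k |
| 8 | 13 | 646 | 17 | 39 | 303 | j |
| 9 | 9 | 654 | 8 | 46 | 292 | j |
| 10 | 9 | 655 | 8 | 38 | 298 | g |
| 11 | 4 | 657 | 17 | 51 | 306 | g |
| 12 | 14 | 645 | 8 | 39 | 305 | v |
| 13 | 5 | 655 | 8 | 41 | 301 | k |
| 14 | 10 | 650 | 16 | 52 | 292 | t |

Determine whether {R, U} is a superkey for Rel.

Yes

All 14 rows have distinct {R, U} values, so {R, U} → (all attributes) holds and {R, U} is a superkey.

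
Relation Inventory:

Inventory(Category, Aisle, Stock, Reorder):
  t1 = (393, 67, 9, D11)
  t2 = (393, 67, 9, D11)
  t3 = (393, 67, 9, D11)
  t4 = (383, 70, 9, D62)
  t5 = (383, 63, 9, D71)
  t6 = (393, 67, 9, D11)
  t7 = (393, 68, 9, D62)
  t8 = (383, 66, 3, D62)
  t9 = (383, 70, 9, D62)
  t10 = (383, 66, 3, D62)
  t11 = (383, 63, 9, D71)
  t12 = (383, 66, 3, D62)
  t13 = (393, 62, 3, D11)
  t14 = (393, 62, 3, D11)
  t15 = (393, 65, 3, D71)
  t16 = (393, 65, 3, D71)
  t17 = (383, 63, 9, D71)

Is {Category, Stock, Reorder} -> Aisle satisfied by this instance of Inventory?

Yes

(Category=393, Stock=9, Reorder=D11): rows 1, 2, 3, 6 → Aisle = 67, 67, 67, 67 ✓
(Category=383, Stock=9, Reorder=D62): rows 4, 9 → Aisle = 70, 70 ✓
(Category=383, Stock=9, Reorder=D71): rows 5, 11, 17 → Aisle = 63, 63, 63 ✓
(Category=393, Stock=9, Reorder=D62): row 7 → Aisle = 68 ✓
(Category=383, Stock=3, Reorder=D62): rows 8, 10, 12 → Aisle = 66, 66, 66 ✓
(Category=393, Stock=3, Reorder=D11): rows 13, 14 → Aisle = 62, 62 ✓
(Category=393, Stock=3, Reorder=D71): rows 15, 16 → Aisle = 65, 65 ✓
Every {Category, Stock, Reorder} value is associated with a single Aisle value, so {Category, Stock, Reorder} -> Aisle holds.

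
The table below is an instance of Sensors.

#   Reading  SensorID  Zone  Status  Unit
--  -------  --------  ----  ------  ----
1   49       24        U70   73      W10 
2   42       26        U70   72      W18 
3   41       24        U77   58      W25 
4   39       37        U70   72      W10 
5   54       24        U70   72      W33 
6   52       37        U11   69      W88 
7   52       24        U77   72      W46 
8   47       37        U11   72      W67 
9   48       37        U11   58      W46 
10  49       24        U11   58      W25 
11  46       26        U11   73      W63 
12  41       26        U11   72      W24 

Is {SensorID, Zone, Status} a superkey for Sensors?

Yes

All 12 rows have distinct {SensorID, Zone, Status} values, so {SensorID, Zone, Status} → (all attributes) holds and {SensorID, Zone, Status} is a superkey.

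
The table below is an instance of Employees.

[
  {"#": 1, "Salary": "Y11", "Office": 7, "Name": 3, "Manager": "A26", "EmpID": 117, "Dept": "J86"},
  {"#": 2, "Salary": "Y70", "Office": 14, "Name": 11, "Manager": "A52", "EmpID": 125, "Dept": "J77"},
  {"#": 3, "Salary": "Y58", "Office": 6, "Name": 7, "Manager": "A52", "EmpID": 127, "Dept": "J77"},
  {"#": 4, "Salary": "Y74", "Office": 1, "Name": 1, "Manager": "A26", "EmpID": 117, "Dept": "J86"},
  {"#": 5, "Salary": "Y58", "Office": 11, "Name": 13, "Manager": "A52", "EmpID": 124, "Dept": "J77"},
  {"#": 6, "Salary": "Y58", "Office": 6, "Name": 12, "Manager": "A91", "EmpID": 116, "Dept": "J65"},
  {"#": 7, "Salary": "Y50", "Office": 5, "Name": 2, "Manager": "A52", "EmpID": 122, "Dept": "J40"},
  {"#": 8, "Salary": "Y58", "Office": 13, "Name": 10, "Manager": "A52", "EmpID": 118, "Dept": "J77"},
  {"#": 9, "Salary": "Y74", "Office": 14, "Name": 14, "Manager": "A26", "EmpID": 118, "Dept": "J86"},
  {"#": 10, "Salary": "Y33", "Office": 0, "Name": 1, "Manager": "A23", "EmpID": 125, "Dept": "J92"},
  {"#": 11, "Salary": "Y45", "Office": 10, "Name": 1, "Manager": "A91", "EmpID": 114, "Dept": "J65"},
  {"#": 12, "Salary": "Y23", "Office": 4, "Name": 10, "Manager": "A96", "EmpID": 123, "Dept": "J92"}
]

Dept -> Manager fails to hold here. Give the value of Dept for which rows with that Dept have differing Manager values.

Dept=J86: rows 1, 4, 9 → Manager = A26, A26, A26 ✓
Dept=J77: rows 2, 3, 5, 8 → Manager = A52, A52, A52, A52 ✓
Dept=J65: rows 6, 11 → Manager = A91, A91 ✓
Dept=J40: row 7 → Manager = A52 ✓
Dept=J92: rows 10, 12 → Manager takes values {A23, A96} — violation
The only Dept value with inconsistent Manager is Dept=J92.

J92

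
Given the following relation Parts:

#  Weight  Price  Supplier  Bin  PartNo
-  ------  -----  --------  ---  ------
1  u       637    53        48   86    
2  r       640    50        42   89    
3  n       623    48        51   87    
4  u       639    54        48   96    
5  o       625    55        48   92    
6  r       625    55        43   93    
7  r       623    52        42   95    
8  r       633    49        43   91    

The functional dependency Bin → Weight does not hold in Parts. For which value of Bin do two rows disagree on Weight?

Bin=48: rows 1, 4, 5 → Weight takes values {u, o} — violation
Bin=42: rows 2, 7 → Weight = r, r ✓
Bin=51: row 3 → Weight = n ✓
Bin=43: rows 6, 8 → Weight = r, r ✓
The only Bin value with inconsistent Weight is Bin=48.

48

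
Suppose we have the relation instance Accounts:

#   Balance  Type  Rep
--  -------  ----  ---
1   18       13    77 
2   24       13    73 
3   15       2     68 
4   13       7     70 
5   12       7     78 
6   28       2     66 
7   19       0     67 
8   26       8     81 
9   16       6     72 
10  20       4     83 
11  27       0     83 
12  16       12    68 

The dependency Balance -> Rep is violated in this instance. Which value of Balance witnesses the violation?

16

Balance=18: row 1 → Rep = 77 ✓
Balance=24: row 2 → Rep = 73 ✓
Balance=15: row 3 → Rep = 68 ✓
Balance=13: row 4 → Rep = 70 ✓
Balance=12: row 5 → Rep = 78 ✓
Balance=28: row 6 → Rep = 66 ✓
Balance=19: row 7 → Rep = 67 ✓
Balance=26: row 8 → Rep = 81 ✓
Balance=16: rows 9, 12 → Rep takes values {72, 68} — violation
Balance=20: row 10 → Rep = 83 ✓
Balance=27: row 11 → Rep = 83 ✓
The only Balance value with inconsistent Rep is Balance=16.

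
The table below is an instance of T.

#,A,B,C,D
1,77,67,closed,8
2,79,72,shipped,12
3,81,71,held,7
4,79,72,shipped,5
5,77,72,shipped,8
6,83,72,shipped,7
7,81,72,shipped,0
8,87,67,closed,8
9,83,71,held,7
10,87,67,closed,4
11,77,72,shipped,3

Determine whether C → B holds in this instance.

C=closed: rows 1, 8, 10 → B = 67, 67, 67 ✓
C=shipped: rows 2, 4, 5, 6, 7, 11 → B = 72, 72, 72, 72, 72, 72 ✓
C=held: rows 3, 9 → B = 71, 71 ✓
Every C value is associated with a single B value, so C → B holds.

Yes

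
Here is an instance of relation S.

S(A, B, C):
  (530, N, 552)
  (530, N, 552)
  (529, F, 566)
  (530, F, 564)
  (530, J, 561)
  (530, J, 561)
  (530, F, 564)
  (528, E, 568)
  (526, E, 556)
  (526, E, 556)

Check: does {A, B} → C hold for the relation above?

Yes

(A=530, B=N): 2 rows → C = 552, 552 ✓
(A=529, B=F): 1 row → C = 566 ✓
(A=530, B=F): 2 rows → C = 564, 564 ✓
(A=530, B=J): 2 rows → C = 561, 561 ✓
(A=528, B=E): 1 row → C = 568 ✓
(A=526, B=E): 2 rows → C = 556, 556 ✓
Every {A, B} value is associated with a single C value, so {A, B} → C holds.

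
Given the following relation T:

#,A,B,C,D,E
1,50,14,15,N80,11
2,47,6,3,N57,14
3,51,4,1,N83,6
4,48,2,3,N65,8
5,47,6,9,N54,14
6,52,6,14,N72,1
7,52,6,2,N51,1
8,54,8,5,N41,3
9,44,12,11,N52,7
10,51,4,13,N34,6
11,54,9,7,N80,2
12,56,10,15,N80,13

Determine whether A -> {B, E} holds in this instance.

No

A=50: row 1 → {B,E} = (14, 11) ✓
A=47: rows 2, 5 → {B,E} = (6, 14), (6, 14) ✓
A=51: rows 3, 10 → {B,E} = (4, 6), (4, 6) ✓
A=48: row 4 → {B,E} = (2, 8) ✓
A=52: rows 6, 7 → {B,E} = (6, 1), (6, 1) ✓
A=54: rows 8, 11 → {B,E} takes values {(8, 3), (9, 2)} — violation
A=44: row 9 → {B,E} = (12, 7) ✓
A=56: row 12 → {B,E} = (10, 13) ✓
Two rows agree on A but differ on {B, E}, so A -> {B, E} does not hold.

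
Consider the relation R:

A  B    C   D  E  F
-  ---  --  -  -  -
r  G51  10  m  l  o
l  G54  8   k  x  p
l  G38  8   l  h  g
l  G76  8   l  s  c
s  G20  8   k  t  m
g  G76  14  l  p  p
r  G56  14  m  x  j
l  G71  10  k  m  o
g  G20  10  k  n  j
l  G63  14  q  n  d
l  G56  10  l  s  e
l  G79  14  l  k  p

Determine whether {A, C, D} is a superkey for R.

Two distinct rows share (A=l, C=8, D=l), so {A, C, D} does not determine every attribute — not a superkey.

No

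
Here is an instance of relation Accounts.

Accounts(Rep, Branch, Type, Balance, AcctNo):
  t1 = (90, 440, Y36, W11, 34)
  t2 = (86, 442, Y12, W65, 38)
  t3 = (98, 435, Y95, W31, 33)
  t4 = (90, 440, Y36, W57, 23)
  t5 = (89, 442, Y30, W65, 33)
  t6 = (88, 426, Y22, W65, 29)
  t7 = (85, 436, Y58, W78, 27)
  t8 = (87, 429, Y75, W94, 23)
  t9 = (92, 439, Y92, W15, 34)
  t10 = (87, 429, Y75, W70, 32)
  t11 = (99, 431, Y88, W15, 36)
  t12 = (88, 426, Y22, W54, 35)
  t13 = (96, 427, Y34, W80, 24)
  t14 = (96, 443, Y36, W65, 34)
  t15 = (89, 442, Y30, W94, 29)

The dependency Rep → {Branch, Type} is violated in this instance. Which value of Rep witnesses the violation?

Rep=90: rows 1, 4 → {Branch,Type} = (440, Y36), (440, Y36) ✓
Rep=86: row 2 → {Branch,Type} = (442, Y12) ✓
Rep=98: row 3 → {Branch,Type} = (435, Y95) ✓
Rep=89: rows 5, 15 → {Branch,Type} = (442, Y30), (442, Y30) ✓
Rep=88: rows 6, 12 → {Branch,Type} = (426, Y22), (426, Y22) ✓
Rep=85: row 7 → {Branch,Type} = (436, Y58) ✓
Rep=87: rows 8, 10 → {Branch,Type} = (429, Y75), (429, Y75) ✓
Rep=92: row 9 → {Branch,Type} = (439, Y92) ✓
Rep=99: row 11 → {Branch,Type} = (431, Y88) ✓
Rep=96: rows 13, 14 → {Branch,Type} takes values {(427, Y34), (443, Y36)} — violation
The only Rep value with inconsistent RHS is Rep=96.

96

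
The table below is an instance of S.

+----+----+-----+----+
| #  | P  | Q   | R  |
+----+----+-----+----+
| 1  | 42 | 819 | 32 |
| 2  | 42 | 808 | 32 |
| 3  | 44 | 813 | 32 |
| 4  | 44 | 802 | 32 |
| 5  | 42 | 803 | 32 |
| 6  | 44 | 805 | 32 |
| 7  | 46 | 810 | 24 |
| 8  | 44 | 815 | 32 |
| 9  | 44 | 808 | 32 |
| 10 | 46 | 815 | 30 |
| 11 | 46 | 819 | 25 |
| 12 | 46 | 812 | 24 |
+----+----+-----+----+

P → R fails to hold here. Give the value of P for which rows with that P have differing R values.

P=42: rows 1, 2, 5 → R = 32, 32, 32 ✓
P=44: rows 3, 4, 6, 8, 9 → R = 32, 32, 32, 32, 32 ✓
P=46: rows 7, 10, 11, 12 → R takes values {24, 30, 25} — violation
The only P value with inconsistent R is P=46.

46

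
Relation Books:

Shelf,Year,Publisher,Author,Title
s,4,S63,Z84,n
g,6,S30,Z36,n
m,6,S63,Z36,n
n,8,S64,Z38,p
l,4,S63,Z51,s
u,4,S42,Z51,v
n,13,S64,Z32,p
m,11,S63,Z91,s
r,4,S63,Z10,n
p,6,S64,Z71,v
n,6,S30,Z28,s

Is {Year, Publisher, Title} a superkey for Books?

No

Two distinct rows share (Year=4, Publisher=S63, Title=n), so {Year, Publisher, Title} does not determine every attribute — not a superkey.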